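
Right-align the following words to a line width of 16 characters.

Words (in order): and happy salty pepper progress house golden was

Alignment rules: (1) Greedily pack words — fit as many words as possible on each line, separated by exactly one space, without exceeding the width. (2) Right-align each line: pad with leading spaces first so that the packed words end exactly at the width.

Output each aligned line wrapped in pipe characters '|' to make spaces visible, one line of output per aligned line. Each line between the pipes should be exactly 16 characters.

Answer: | and happy salty|
| pepper progress|
|house golden was|

Derivation:
Line 1: ['and', 'happy', 'salty'] (min_width=15, slack=1)
Line 2: ['pepper', 'progress'] (min_width=15, slack=1)
Line 3: ['house', 'golden', 'was'] (min_width=16, slack=0)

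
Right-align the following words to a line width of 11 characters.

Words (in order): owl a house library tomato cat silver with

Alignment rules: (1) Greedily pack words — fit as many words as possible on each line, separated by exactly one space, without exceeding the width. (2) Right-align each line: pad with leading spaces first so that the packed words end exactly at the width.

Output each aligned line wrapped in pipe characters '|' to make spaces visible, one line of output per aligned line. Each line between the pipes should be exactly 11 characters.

Answer: |owl a house|
|    library|
| tomato cat|
|silver with|

Derivation:
Line 1: ['owl', 'a', 'house'] (min_width=11, slack=0)
Line 2: ['library'] (min_width=7, slack=4)
Line 3: ['tomato', 'cat'] (min_width=10, slack=1)
Line 4: ['silver', 'with'] (min_width=11, slack=0)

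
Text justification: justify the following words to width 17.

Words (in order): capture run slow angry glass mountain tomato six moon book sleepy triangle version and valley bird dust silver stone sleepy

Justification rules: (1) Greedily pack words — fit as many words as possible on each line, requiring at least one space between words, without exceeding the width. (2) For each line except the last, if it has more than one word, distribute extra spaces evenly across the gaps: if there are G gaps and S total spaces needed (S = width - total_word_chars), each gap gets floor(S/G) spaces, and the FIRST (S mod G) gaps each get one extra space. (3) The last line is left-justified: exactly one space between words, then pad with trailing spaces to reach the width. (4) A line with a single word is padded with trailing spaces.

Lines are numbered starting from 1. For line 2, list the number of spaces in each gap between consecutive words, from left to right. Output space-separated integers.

Line 1: ['capture', 'run', 'slow'] (min_width=16, slack=1)
Line 2: ['angry', 'glass'] (min_width=11, slack=6)
Line 3: ['mountain', 'tomato'] (min_width=15, slack=2)
Line 4: ['six', 'moon', 'book'] (min_width=13, slack=4)
Line 5: ['sleepy', 'triangle'] (min_width=15, slack=2)
Line 6: ['version', 'and'] (min_width=11, slack=6)
Line 7: ['valley', 'bird', 'dust'] (min_width=16, slack=1)
Line 8: ['silver', 'stone'] (min_width=12, slack=5)
Line 9: ['sleepy'] (min_width=6, slack=11)

Answer: 7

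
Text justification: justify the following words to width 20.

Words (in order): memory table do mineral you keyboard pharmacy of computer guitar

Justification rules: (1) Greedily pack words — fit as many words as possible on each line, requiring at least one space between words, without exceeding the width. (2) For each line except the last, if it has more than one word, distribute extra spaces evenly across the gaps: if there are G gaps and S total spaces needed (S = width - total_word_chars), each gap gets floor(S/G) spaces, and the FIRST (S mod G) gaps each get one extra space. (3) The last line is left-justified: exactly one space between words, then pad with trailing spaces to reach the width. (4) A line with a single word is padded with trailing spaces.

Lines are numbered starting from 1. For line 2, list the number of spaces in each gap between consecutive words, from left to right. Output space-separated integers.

Line 1: ['memory', 'table', 'do'] (min_width=15, slack=5)
Line 2: ['mineral', 'you', 'keyboard'] (min_width=20, slack=0)
Line 3: ['pharmacy', 'of', 'computer'] (min_width=20, slack=0)
Line 4: ['guitar'] (min_width=6, slack=14)

Answer: 1 1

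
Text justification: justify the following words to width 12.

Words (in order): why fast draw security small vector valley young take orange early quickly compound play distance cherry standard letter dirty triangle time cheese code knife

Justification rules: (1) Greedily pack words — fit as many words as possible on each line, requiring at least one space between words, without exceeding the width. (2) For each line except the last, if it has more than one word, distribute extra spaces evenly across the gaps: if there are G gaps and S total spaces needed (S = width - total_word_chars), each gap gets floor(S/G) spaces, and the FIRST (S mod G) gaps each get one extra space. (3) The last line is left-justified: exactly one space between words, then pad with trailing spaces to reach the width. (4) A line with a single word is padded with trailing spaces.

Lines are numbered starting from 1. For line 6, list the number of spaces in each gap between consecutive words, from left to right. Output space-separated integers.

Answer: 2

Derivation:
Line 1: ['why', 'fast'] (min_width=8, slack=4)
Line 2: ['draw'] (min_width=4, slack=8)
Line 3: ['security'] (min_width=8, slack=4)
Line 4: ['small', 'vector'] (min_width=12, slack=0)
Line 5: ['valley', 'young'] (min_width=12, slack=0)
Line 6: ['take', 'orange'] (min_width=11, slack=1)
Line 7: ['early'] (min_width=5, slack=7)
Line 8: ['quickly'] (min_width=7, slack=5)
Line 9: ['compound'] (min_width=8, slack=4)
Line 10: ['play'] (min_width=4, slack=8)
Line 11: ['distance'] (min_width=8, slack=4)
Line 12: ['cherry'] (min_width=6, slack=6)
Line 13: ['standard'] (min_width=8, slack=4)
Line 14: ['letter', 'dirty'] (min_width=12, slack=0)
Line 15: ['triangle'] (min_width=8, slack=4)
Line 16: ['time', 'cheese'] (min_width=11, slack=1)
Line 17: ['code', 'knife'] (min_width=10, slack=2)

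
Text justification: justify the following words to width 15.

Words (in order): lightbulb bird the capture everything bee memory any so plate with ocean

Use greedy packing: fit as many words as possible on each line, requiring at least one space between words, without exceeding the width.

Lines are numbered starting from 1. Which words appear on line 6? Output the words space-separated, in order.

Answer: ocean

Derivation:
Line 1: ['lightbulb', 'bird'] (min_width=14, slack=1)
Line 2: ['the', 'capture'] (min_width=11, slack=4)
Line 3: ['everything', 'bee'] (min_width=14, slack=1)
Line 4: ['memory', 'any', 'so'] (min_width=13, slack=2)
Line 5: ['plate', 'with'] (min_width=10, slack=5)
Line 6: ['ocean'] (min_width=5, slack=10)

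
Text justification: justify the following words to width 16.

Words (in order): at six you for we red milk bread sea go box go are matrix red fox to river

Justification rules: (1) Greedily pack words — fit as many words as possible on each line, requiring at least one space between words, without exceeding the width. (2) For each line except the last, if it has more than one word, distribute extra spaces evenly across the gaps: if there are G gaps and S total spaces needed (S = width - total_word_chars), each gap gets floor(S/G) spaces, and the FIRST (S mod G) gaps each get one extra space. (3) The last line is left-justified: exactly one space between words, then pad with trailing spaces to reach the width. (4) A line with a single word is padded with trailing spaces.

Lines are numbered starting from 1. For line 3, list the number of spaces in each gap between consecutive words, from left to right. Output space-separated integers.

Line 1: ['at', 'six', 'you', 'for'] (min_width=14, slack=2)
Line 2: ['we', 'red', 'milk'] (min_width=11, slack=5)
Line 3: ['bread', 'sea', 'go', 'box'] (min_width=16, slack=0)
Line 4: ['go', 'are', 'matrix'] (min_width=13, slack=3)
Line 5: ['red', 'fox', 'to', 'river'] (min_width=16, slack=0)

Answer: 1 1 1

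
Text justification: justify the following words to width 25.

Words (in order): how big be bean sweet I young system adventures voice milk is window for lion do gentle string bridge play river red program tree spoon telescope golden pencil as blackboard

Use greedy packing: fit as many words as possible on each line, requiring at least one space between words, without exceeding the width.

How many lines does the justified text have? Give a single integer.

Line 1: ['how', 'big', 'be', 'bean', 'sweet', 'I'] (min_width=23, slack=2)
Line 2: ['young', 'system', 'adventures'] (min_width=23, slack=2)
Line 3: ['voice', 'milk', 'is', 'window', 'for'] (min_width=24, slack=1)
Line 4: ['lion', 'do', 'gentle', 'string'] (min_width=21, slack=4)
Line 5: ['bridge', 'play', 'river', 'red'] (min_width=21, slack=4)
Line 6: ['program', 'tree', 'spoon'] (min_width=18, slack=7)
Line 7: ['telescope', 'golden', 'pencil'] (min_width=23, slack=2)
Line 8: ['as', 'blackboard'] (min_width=13, slack=12)
Total lines: 8

Answer: 8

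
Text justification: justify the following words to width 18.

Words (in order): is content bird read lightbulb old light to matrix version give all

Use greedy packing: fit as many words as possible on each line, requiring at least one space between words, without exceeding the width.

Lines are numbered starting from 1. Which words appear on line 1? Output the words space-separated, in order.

Answer: is content bird

Derivation:
Line 1: ['is', 'content', 'bird'] (min_width=15, slack=3)
Line 2: ['read', 'lightbulb', 'old'] (min_width=18, slack=0)
Line 3: ['light', 'to', 'matrix'] (min_width=15, slack=3)
Line 4: ['version', 'give', 'all'] (min_width=16, slack=2)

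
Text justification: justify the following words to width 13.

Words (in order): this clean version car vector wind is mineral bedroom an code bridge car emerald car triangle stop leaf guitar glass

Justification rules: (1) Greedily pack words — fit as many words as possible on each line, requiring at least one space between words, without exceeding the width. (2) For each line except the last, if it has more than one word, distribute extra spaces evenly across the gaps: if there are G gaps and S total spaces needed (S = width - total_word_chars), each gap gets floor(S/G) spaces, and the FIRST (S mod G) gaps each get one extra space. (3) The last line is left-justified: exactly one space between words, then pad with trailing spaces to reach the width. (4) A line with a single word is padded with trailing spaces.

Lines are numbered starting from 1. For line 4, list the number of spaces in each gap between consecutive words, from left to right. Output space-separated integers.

Answer: 4

Derivation:
Line 1: ['this', 'clean'] (min_width=10, slack=3)
Line 2: ['version', 'car'] (min_width=11, slack=2)
Line 3: ['vector', 'wind'] (min_width=11, slack=2)
Line 4: ['is', 'mineral'] (min_width=10, slack=3)
Line 5: ['bedroom', 'an'] (min_width=10, slack=3)
Line 6: ['code', 'bridge'] (min_width=11, slack=2)
Line 7: ['car', 'emerald'] (min_width=11, slack=2)
Line 8: ['car', 'triangle'] (min_width=12, slack=1)
Line 9: ['stop', 'leaf'] (min_width=9, slack=4)
Line 10: ['guitar', 'glass'] (min_width=12, slack=1)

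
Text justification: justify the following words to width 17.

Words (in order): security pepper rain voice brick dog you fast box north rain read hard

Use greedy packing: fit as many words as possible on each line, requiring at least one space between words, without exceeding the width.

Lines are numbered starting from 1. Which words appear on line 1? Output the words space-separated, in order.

Answer: security pepper

Derivation:
Line 1: ['security', 'pepper'] (min_width=15, slack=2)
Line 2: ['rain', 'voice', 'brick'] (min_width=16, slack=1)
Line 3: ['dog', 'you', 'fast', 'box'] (min_width=16, slack=1)
Line 4: ['north', 'rain', 'read'] (min_width=15, slack=2)
Line 5: ['hard'] (min_width=4, slack=13)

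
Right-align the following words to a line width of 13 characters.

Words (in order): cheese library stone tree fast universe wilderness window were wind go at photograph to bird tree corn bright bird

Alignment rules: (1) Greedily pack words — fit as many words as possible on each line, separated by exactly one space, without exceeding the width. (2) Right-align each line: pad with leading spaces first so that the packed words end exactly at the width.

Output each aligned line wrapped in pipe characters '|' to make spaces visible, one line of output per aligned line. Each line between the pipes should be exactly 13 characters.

Answer: |       cheese|
|library stone|
|    tree fast|
|     universe|
|   wilderness|
|  window were|
|   wind go at|
|photograph to|
|    bird tree|
|  corn bright|
|         bird|

Derivation:
Line 1: ['cheese'] (min_width=6, slack=7)
Line 2: ['library', 'stone'] (min_width=13, slack=0)
Line 3: ['tree', 'fast'] (min_width=9, slack=4)
Line 4: ['universe'] (min_width=8, slack=5)
Line 5: ['wilderness'] (min_width=10, slack=3)
Line 6: ['window', 'were'] (min_width=11, slack=2)
Line 7: ['wind', 'go', 'at'] (min_width=10, slack=3)
Line 8: ['photograph', 'to'] (min_width=13, slack=0)
Line 9: ['bird', 'tree'] (min_width=9, slack=4)
Line 10: ['corn', 'bright'] (min_width=11, slack=2)
Line 11: ['bird'] (min_width=4, slack=9)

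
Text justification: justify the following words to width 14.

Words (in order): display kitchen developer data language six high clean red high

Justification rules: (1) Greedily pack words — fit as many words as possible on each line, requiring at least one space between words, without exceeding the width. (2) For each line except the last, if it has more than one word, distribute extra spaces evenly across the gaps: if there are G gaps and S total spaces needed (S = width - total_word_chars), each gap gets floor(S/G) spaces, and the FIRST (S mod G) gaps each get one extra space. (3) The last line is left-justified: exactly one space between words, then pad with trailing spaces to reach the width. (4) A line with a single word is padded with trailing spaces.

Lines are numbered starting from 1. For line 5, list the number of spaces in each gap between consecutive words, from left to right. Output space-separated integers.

Line 1: ['display'] (min_width=7, slack=7)
Line 2: ['kitchen'] (min_width=7, slack=7)
Line 3: ['developer', 'data'] (min_width=14, slack=0)
Line 4: ['language', 'six'] (min_width=12, slack=2)
Line 5: ['high', 'clean', 'red'] (min_width=14, slack=0)
Line 6: ['high'] (min_width=4, slack=10)

Answer: 1 1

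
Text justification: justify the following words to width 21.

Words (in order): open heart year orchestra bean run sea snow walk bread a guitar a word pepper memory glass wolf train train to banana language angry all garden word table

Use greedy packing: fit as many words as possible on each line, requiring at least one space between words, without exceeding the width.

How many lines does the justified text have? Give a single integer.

Answer: 8

Derivation:
Line 1: ['open', 'heart', 'year'] (min_width=15, slack=6)
Line 2: ['orchestra', 'bean', 'run'] (min_width=18, slack=3)
Line 3: ['sea', 'snow', 'walk', 'bread', 'a'] (min_width=21, slack=0)
Line 4: ['guitar', 'a', 'word', 'pepper'] (min_width=20, slack=1)
Line 5: ['memory', 'glass', 'wolf'] (min_width=17, slack=4)
Line 6: ['train', 'train', 'to', 'banana'] (min_width=21, slack=0)
Line 7: ['language', 'angry', 'all'] (min_width=18, slack=3)
Line 8: ['garden', 'word', 'table'] (min_width=17, slack=4)
Total lines: 8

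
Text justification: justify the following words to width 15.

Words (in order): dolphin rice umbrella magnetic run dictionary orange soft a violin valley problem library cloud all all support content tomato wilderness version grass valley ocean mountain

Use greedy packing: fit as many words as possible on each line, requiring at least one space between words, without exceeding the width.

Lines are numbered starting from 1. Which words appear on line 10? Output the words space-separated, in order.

Line 1: ['dolphin', 'rice'] (min_width=12, slack=3)
Line 2: ['umbrella'] (min_width=8, slack=7)
Line 3: ['magnetic', 'run'] (min_width=12, slack=3)
Line 4: ['dictionary'] (min_width=10, slack=5)
Line 5: ['orange', 'soft', 'a'] (min_width=13, slack=2)
Line 6: ['violin', 'valley'] (min_width=13, slack=2)
Line 7: ['problem', 'library'] (min_width=15, slack=0)
Line 8: ['cloud', 'all', 'all'] (min_width=13, slack=2)
Line 9: ['support', 'content'] (min_width=15, slack=0)
Line 10: ['tomato'] (min_width=6, slack=9)
Line 11: ['wilderness'] (min_width=10, slack=5)
Line 12: ['version', 'grass'] (min_width=13, slack=2)
Line 13: ['valley', 'ocean'] (min_width=12, slack=3)
Line 14: ['mountain'] (min_width=8, slack=7)

Answer: tomato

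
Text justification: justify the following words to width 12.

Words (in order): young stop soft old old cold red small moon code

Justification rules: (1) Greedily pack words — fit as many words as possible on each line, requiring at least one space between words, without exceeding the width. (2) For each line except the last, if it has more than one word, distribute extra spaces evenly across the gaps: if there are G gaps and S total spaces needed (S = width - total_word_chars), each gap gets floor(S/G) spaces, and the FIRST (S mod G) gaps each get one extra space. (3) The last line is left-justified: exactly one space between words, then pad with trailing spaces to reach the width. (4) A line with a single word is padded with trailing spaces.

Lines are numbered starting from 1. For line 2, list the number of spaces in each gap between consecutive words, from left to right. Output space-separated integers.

Answer: 1 1

Derivation:
Line 1: ['young', 'stop'] (min_width=10, slack=2)
Line 2: ['soft', 'old', 'old'] (min_width=12, slack=0)
Line 3: ['cold', 'red'] (min_width=8, slack=4)
Line 4: ['small', 'moon'] (min_width=10, slack=2)
Line 5: ['code'] (min_width=4, slack=8)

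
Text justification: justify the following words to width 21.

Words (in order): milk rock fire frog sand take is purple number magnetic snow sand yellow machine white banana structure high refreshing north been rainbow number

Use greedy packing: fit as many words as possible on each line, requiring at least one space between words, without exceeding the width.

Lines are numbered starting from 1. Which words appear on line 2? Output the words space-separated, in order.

Line 1: ['milk', 'rock', 'fire', 'frog'] (min_width=19, slack=2)
Line 2: ['sand', 'take', 'is', 'purple'] (min_width=19, slack=2)
Line 3: ['number', 'magnetic', 'snow'] (min_width=20, slack=1)
Line 4: ['sand', 'yellow', 'machine'] (min_width=19, slack=2)
Line 5: ['white', 'banana'] (min_width=12, slack=9)
Line 6: ['structure', 'high'] (min_width=14, slack=7)
Line 7: ['refreshing', 'north', 'been'] (min_width=21, slack=0)
Line 8: ['rainbow', 'number'] (min_width=14, slack=7)

Answer: sand take is purple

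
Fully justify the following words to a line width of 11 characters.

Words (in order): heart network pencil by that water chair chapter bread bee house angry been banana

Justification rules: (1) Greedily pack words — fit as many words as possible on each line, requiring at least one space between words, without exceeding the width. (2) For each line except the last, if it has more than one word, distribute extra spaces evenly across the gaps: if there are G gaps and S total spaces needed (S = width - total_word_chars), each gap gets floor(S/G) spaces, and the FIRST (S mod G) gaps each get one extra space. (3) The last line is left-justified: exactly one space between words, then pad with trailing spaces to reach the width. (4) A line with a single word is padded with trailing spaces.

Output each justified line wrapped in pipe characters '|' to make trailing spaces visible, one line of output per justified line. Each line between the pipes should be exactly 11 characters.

Line 1: ['heart'] (min_width=5, slack=6)
Line 2: ['network'] (min_width=7, slack=4)
Line 3: ['pencil', 'by'] (min_width=9, slack=2)
Line 4: ['that', 'water'] (min_width=10, slack=1)
Line 5: ['chair'] (min_width=5, slack=6)
Line 6: ['chapter'] (min_width=7, slack=4)
Line 7: ['bread', 'bee'] (min_width=9, slack=2)
Line 8: ['house', 'angry'] (min_width=11, slack=0)
Line 9: ['been', 'banana'] (min_width=11, slack=0)

Answer: |heart      |
|network    |
|pencil   by|
|that  water|
|chair      |
|chapter    |
|bread   bee|
|house angry|
|been banana|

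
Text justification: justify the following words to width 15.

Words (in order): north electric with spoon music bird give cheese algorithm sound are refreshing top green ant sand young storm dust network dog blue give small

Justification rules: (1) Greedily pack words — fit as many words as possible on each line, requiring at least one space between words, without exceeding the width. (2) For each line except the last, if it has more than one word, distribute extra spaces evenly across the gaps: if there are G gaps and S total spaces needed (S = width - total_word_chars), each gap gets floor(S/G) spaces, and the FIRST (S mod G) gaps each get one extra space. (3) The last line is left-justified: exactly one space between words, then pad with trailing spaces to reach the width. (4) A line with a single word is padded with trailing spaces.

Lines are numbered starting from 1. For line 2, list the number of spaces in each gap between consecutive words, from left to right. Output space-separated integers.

Answer: 6

Derivation:
Line 1: ['north', 'electric'] (min_width=14, slack=1)
Line 2: ['with', 'spoon'] (min_width=10, slack=5)
Line 3: ['music', 'bird', 'give'] (min_width=15, slack=0)
Line 4: ['cheese'] (min_width=6, slack=9)
Line 5: ['algorithm', 'sound'] (min_width=15, slack=0)
Line 6: ['are', 'refreshing'] (min_width=14, slack=1)
Line 7: ['top', 'green', 'ant'] (min_width=13, slack=2)
Line 8: ['sand', 'young'] (min_width=10, slack=5)
Line 9: ['storm', 'dust'] (min_width=10, slack=5)
Line 10: ['network', 'dog'] (min_width=11, slack=4)
Line 11: ['blue', 'give', 'small'] (min_width=15, slack=0)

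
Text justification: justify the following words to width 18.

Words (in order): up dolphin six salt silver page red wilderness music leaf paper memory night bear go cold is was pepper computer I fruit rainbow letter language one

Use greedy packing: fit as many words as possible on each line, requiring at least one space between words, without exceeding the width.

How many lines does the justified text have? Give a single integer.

Line 1: ['up', 'dolphin', 'six'] (min_width=14, slack=4)
Line 2: ['salt', 'silver', 'page'] (min_width=16, slack=2)
Line 3: ['red', 'wilderness'] (min_width=14, slack=4)
Line 4: ['music', 'leaf', 'paper'] (min_width=16, slack=2)
Line 5: ['memory', 'night', 'bear'] (min_width=17, slack=1)
Line 6: ['go', 'cold', 'is', 'was'] (min_width=14, slack=4)
Line 7: ['pepper', 'computer', 'I'] (min_width=17, slack=1)
Line 8: ['fruit', 'rainbow'] (min_width=13, slack=5)
Line 9: ['letter', 'language'] (min_width=15, slack=3)
Line 10: ['one'] (min_width=3, slack=15)
Total lines: 10

Answer: 10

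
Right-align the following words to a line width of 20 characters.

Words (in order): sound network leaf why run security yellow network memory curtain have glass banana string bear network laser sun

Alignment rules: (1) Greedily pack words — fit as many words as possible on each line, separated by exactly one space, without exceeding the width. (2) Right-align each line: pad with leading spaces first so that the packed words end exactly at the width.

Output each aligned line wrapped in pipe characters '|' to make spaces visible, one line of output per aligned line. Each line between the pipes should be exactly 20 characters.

Line 1: ['sound', 'network', 'leaf'] (min_width=18, slack=2)
Line 2: ['why', 'run', 'security'] (min_width=16, slack=4)
Line 3: ['yellow', 'network'] (min_width=14, slack=6)
Line 4: ['memory', 'curtain', 'have'] (min_width=19, slack=1)
Line 5: ['glass', 'banana', 'string'] (min_width=19, slack=1)
Line 6: ['bear', 'network', 'laser'] (min_width=18, slack=2)
Line 7: ['sun'] (min_width=3, slack=17)

Answer: |  sound network leaf|
|    why run security|
|      yellow network|
| memory curtain have|
| glass banana string|
|  bear network laser|
|                 sun|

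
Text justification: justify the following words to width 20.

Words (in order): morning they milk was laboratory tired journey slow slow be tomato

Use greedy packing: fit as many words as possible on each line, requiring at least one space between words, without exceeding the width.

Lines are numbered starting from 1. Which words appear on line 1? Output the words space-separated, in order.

Line 1: ['morning', 'they', 'milk'] (min_width=17, slack=3)
Line 2: ['was', 'laboratory', 'tired'] (min_width=20, slack=0)
Line 3: ['journey', 'slow', 'slow', 'be'] (min_width=20, slack=0)
Line 4: ['tomato'] (min_width=6, slack=14)

Answer: morning they milk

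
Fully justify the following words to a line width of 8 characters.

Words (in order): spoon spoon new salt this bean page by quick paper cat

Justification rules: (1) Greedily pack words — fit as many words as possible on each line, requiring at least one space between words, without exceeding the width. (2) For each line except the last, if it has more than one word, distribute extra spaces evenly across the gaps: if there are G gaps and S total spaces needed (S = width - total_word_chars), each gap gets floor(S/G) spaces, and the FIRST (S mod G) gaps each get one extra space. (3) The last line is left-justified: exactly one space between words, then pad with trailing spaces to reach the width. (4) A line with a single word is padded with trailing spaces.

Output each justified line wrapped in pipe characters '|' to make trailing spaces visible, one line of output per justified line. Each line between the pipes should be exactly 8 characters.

Line 1: ['spoon'] (min_width=5, slack=3)
Line 2: ['spoon'] (min_width=5, slack=3)
Line 3: ['new', 'salt'] (min_width=8, slack=0)
Line 4: ['this'] (min_width=4, slack=4)
Line 5: ['bean'] (min_width=4, slack=4)
Line 6: ['page', 'by'] (min_width=7, slack=1)
Line 7: ['quick'] (min_width=5, slack=3)
Line 8: ['paper'] (min_width=5, slack=3)
Line 9: ['cat'] (min_width=3, slack=5)

Answer: |spoon   |
|spoon   |
|new salt|
|this    |
|bean    |
|page  by|
|quick   |
|paper   |
|cat     |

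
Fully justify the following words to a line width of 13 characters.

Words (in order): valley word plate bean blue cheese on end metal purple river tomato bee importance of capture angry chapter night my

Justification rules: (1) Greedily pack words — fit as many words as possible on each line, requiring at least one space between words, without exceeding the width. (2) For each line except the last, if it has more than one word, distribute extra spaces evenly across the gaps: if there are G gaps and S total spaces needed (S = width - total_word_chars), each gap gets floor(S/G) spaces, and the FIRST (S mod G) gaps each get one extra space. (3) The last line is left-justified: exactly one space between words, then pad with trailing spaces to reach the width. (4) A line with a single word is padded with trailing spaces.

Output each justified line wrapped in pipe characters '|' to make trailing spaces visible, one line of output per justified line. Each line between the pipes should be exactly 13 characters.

Line 1: ['valley', 'word'] (min_width=11, slack=2)
Line 2: ['plate', 'bean'] (min_width=10, slack=3)
Line 3: ['blue', 'cheese'] (min_width=11, slack=2)
Line 4: ['on', 'end', 'metal'] (min_width=12, slack=1)
Line 5: ['purple', 'river'] (min_width=12, slack=1)
Line 6: ['tomato', 'bee'] (min_width=10, slack=3)
Line 7: ['importance', 'of'] (min_width=13, slack=0)
Line 8: ['capture', 'angry'] (min_width=13, slack=0)
Line 9: ['chapter', 'night'] (min_width=13, slack=0)
Line 10: ['my'] (min_width=2, slack=11)

Answer: |valley   word|
|plate    bean|
|blue   cheese|
|on  end metal|
|purple  river|
|tomato    bee|
|importance of|
|capture angry|
|chapter night|
|my           |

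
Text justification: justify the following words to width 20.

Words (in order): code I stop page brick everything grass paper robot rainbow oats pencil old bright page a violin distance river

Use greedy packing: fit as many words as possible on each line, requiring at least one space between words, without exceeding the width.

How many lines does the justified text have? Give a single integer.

Line 1: ['code', 'I', 'stop', 'page'] (min_width=16, slack=4)
Line 2: ['brick', 'everything'] (min_width=16, slack=4)
Line 3: ['grass', 'paper', 'robot'] (min_width=17, slack=3)
Line 4: ['rainbow', 'oats', 'pencil'] (min_width=19, slack=1)
Line 5: ['old', 'bright', 'page', 'a'] (min_width=17, slack=3)
Line 6: ['violin', 'distance'] (min_width=15, slack=5)
Line 7: ['river'] (min_width=5, slack=15)
Total lines: 7

Answer: 7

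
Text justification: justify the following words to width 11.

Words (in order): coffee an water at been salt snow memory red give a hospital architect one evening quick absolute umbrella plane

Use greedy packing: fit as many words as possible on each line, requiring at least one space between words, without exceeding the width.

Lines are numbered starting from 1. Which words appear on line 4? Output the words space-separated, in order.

Line 1: ['coffee', 'an'] (min_width=9, slack=2)
Line 2: ['water', 'at'] (min_width=8, slack=3)
Line 3: ['been', 'salt'] (min_width=9, slack=2)
Line 4: ['snow', 'memory'] (min_width=11, slack=0)
Line 5: ['red', 'give', 'a'] (min_width=10, slack=1)
Line 6: ['hospital'] (min_width=8, slack=3)
Line 7: ['architect'] (min_width=9, slack=2)
Line 8: ['one', 'evening'] (min_width=11, slack=0)
Line 9: ['quick'] (min_width=5, slack=6)
Line 10: ['absolute'] (min_width=8, slack=3)
Line 11: ['umbrella'] (min_width=8, slack=3)
Line 12: ['plane'] (min_width=5, slack=6)

Answer: snow memory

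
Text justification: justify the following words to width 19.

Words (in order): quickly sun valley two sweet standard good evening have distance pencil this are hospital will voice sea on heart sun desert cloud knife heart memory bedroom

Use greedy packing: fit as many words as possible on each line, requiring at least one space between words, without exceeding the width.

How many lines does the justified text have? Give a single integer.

Line 1: ['quickly', 'sun', 'valley'] (min_width=18, slack=1)
Line 2: ['two', 'sweet', 'standard'] (min_width=18, slack=1)
Line 3: ['good', 'evening', 'have'] (min_width=17, slack=2)
Line 4: ['distance', 'pencil'] (min_width=15, slack=4)
Line 5: ['this', 'are', 'hospital'] (min_width=17, slack=2)
Line 6: ['will', 'voice', 'sea', 'on'] (min_width=17, slack=2)
Line 7: ['heart', 'sun', 'desert'] (min_width=16, slack=3)
Line 8: ['cloud', 'knife', 'heart'] (min_width=17, slack=2)
Line 9: ['memory', 'bedroom'] (min_width=14, slack=5)
Total lines: 9

Answer: 9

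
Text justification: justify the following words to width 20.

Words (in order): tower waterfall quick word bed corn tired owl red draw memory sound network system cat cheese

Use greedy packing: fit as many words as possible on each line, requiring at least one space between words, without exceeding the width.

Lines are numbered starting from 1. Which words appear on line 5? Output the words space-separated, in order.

Answer: system cat cheese

Derivation:
Line 1: ['tower', 'waterfall'] (min_width=15, slack=5)
Line 2: ['quick', 'word', 'bed', 'corn'] (min_width=19, slack=1)
Line 3: ['tired', 'owl', 'red', 'draw'] (min_width=18, slack=2)
Line 4: ['memory', 'sound', 'network'] (min_width=20, slack=0)
Line 5: ['system', 'cat', 'cheese'] (min_width=17, slack=3)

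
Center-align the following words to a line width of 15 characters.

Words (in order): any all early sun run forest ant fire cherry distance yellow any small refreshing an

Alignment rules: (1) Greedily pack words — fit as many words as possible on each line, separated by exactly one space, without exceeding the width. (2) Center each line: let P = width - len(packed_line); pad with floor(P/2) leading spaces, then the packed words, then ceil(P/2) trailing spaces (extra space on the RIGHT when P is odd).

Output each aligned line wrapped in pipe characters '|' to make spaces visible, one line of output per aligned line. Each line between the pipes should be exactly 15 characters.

Line 1: ['any', 'all', 'early'] (min_width=13, slack=2)
Line 2: ['sun', 'run', 'forest'] (min_width=14, slack=1)
Line 3: ['ant', 'fire', 'cherry'] (min_width=15, slack=0)
Line 4: ['distance', 'yellow'] (min_width=15, slack=0)
Line 5: ['any', 'small'] (min_width=9, slack=6)
Line 6: ['refreshing', 'an'] (min_width=13, slack=2)

Answer: | any all early |
|sun run forest |
|ant fire cherry|
|distance yellow|
|   any small   |
| refreshing an |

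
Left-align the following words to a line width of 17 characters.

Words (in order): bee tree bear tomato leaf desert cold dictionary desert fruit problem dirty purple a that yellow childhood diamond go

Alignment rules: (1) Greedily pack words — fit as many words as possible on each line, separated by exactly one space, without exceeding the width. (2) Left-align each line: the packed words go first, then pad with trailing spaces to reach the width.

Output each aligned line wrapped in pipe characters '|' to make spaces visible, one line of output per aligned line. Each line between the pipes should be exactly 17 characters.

Answer: |bee tree bear    |
|tomato leaf      |
|desert cold      |
|dictionary desert|
|fruit problem    |
|dirty purple a   |
|that yellow      |
|childhood diamond|
|go               |

Derivation:
Line 1: ['bee', 'tree', 'bear'] (min_width=13, slack=4)
Line 2: ['tomato', 'leaf'] (min_width=11, slack=6)
Line 3: ['desert', 'cold'] (min_width=11, slack=6)
Line 4: ['dictionary', 'desert'] (min_width=17, slack=0)
Line 5: ['fruit', 'problem'] (min_width=13, slack=4)
Line 6: ['dirty', 'purple', 'a'] (min_width=14, slack=3)
Line 7: ['that', 'yellow'] (min_width=11, slack=6)
Line 8: ['childhood', 'diamond'] (min_width=17, slack=0)
Line 9: ['go'] (min_width=2, slack=15)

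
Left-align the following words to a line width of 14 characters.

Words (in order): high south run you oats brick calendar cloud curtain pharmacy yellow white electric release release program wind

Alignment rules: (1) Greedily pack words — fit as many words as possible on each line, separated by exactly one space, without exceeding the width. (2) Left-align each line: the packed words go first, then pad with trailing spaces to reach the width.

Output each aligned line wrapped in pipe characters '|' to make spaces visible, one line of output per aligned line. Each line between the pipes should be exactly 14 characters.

Line 1: ['high', 'south', 'run'] (min_width=14, slack=0)
Line 2: ['you', 'oats', 'brick'] (min_width=14, slack=0)
Line 3: ['calendar', 'cloud'] (min_width=14, slack=0)
Line 4: ['curtain'] (min_width=7, slack=7)
Line 5: ['pharmacy'] (min_width=8, slack=6)
Line 6: ['yellow', 'white'] (min_width=12, slack=2)
Line 7: ['electric'] (min_width=8, slack=6)
Line 8: ['release'] (min_width=7, slack=7)
Line 9: ['release'] (min_width=7, slack=7)
Line 10: ['program', 'wind'] (min_width=12, slack=2)

Answer: |high south run|
|you oats brick|
|calendar cloud|
|curtain       |
|pharmacy      |
|yellow white  |
|electric      |
|release       |
|release       |
|program wind  |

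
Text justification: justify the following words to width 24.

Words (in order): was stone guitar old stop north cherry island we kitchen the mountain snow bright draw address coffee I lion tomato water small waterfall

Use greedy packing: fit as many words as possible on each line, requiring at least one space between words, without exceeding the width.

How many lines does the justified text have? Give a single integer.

Line 1: ['was', 'stone', 'guitar', 'old'] (min_width=20, slack=4)
Line 2: ['stop', 'north', 'cherry', 'island'] (min_width=24, slack=0)
Line 3: ['we', 'kitchen', 'the', 'mountain'] (min_width=23, slack=1)
Line 4: ['snow', 'bright', 'draw', 'address'] (min_width=24, slack=0)
Line 5: ['coffee', 'I', 'lion', 'tomato'] (min_width=20, slack=4)
Line 6: ['water', 'small', 'waterfall'] (min_width=21, slack=3)
Total lines: 6

Answer: 6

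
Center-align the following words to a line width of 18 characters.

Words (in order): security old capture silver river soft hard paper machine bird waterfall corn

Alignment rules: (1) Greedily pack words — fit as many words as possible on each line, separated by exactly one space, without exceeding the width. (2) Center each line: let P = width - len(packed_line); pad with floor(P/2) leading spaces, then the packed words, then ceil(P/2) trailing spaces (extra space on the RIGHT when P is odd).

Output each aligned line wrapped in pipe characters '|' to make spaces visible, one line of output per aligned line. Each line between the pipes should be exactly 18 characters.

Line 1: ['security', 'old'] (min_width=12, slack=6)
Line 2: ['capture', 'silver'] (min_width=14, slack=4)
Line 3: ['river', 'soft', 'hard'] (min_width=15, slack=3)
Line 4: ['paper', 'machine', 'bird'] (min_width=18, slack=0)
Line 5: ['waterfall', 'corn'] (min_width=14, slack=4)

Answer: |   security old   |
|  capture silver  |
| river soft hard  |
|paper machine bird|
|  waterfall corn  |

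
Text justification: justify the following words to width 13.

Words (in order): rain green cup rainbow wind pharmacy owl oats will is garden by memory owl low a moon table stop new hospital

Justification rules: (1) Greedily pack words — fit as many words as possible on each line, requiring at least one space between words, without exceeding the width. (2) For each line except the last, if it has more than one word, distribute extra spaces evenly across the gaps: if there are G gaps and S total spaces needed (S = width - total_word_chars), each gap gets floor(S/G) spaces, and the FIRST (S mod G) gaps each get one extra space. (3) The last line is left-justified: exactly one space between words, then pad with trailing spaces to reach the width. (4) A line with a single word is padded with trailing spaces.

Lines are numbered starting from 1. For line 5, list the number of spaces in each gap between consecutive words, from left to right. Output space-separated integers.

Line 1: ['rain', 'green'] (min_width=10, slack=3)
Line 2: ['cup', 'rainbow'] (min_width=11, slack=2)
Line 3: ['wind', 'pharmacy'] (min_width=13, slack=0)
Line 4: ['owl', 'oats', 'will'] (min_width=13, slack=0)
Line 5: ['is', 'garden', 'by'] (min_width=12, slack=1)
Line 6: ['memory', 'owl'] (min_width=10, slack=3)
Line 7: ['low', 'a', 'moon'] (min_width=10, slack=3)
Line 8: ['table', 'stop'] (min_width=10, slack=3)
Line 9: ['new', 'hospital'] (min_width=12, slack=1)

Answer: 2 1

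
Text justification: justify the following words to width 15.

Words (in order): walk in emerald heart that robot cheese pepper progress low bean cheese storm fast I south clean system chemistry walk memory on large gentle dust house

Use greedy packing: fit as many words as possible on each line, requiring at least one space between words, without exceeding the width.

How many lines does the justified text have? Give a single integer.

Answer: 12

Derivation:
Line 1: ['walk', 'in', 'emerald'] (min_width=15, slack=0)
Line 2: ['heart', 'that'] (min_width=10, slack=5)
Line 3: ['robot', 'cheese'] (min_width=12, slack=3)
Line 4: ['pepper', 'progress'] (min_width=15, slack=0)
Line 5: ['low', 'bean', 'cheese'] (min_width=15, slack=0)
Line 6: ['storm', 'fast', 'I'] (min_width=12, slack=3)
Line 7: ['south', 'clean'] (min_width=11, slack=4)
Line 8: ['system'] (min_width=6, slack=9)
Line 9: ['chemistry', 'walk'] (min_width=14, slack=1)
Line 10: ['memory', 'on', 'large'] (min_width=15, slack=0)
Line 11: ['gentle', 'dust'] (min_width=11, slack=4)
Line 12: ['house'] (min_width=5, slack=10)
Total lines: 12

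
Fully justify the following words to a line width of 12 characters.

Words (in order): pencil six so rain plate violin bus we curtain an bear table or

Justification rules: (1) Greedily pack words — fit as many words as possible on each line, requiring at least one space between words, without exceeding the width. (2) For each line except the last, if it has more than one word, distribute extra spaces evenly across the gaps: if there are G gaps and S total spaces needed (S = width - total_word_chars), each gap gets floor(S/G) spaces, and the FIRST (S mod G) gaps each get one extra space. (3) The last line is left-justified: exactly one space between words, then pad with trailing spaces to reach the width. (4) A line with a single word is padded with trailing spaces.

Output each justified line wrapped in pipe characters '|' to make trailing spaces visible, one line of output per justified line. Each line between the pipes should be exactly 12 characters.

Answer: |pencil   six|
|so      rain|
|plate violin|
|bus       we|
|curtain   an|
|bear   table|
|or          |

Derivation:
Line 1: ['pencil', 'six'] (min_width=10, slack=2)
Line 2: ['so', 'rain'] (min_width=7, slack=5)
Line 3: ['plate', 'violin'] (min_width=12, slack=0)
Line 4: ['bus', 'we'] (min_width=6, slack=6)
Line 5: ['curtain', 'an'] (min_width=10, slack=2)
Line 6: ['bear', 'table'] (min_width=10, slack=2)
Line 7: ['or'] (min_width=2, slack=10)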